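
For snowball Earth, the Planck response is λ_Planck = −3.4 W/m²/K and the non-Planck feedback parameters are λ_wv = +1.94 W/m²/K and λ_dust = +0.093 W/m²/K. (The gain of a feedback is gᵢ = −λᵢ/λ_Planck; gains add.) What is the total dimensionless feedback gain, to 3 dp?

0.598

Convert to gains: g_wv = 1.94/3.4 = 0.5706; g_dust = 0.093/3.4 = 0.02735.
Total gain g = 0.59795.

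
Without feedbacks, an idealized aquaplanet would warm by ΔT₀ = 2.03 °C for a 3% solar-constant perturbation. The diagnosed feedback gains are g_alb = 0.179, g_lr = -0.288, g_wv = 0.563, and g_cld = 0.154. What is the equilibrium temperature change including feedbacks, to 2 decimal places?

Total gain g = 0.179 − 0.288 + 0.563 + 0.154 = 0.608.
Amplification A = 1/(1 − 0.608) = 2.551.
ΔT = 2.03 × 2.551 = 5.18 °C.

5.18 °C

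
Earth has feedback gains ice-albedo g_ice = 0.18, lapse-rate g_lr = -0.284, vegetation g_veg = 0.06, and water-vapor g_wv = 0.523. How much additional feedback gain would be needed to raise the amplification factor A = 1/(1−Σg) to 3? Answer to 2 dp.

0.19

Current total gain = 0.479.
Target gain for A = 3: g* = 1 − 1/3 = 0.6667.
Additional gain needed = 0.6667 − 0.479 = 0.19.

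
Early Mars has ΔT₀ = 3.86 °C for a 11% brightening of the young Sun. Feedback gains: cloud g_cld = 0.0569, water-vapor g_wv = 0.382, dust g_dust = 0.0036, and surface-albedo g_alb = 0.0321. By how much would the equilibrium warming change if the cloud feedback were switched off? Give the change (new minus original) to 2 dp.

Original: g = 0.4746, ΔT = 3.86/(1−0.4746) = 7.3468 °C.
Without cloud: g' = 0.4177, ΔT' = 3.86/(1−0.4177) = 6.6289 °C.
Change = 6.6289 − 7.3468 = -0.72 °C.

-0.72 °C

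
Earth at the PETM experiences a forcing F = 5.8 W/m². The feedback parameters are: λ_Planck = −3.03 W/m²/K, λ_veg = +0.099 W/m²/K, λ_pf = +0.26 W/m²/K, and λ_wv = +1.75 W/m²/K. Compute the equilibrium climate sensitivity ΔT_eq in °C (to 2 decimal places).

Net feedback parameter λ = (−3.03) + (+0.099) + (+0.26) + (+1.75) = -0.921 W/m²/K.
ΔT = −F/λ = −5.8/(-0.921) = 6.30 °C.

6.30 °C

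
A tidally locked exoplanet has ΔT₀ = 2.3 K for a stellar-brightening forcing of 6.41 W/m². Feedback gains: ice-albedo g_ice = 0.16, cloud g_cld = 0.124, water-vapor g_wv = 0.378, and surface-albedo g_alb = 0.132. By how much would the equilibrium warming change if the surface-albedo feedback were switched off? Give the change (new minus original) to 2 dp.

-4.36 K

Original: g = 0.794, ΔT = 2.3/(1−0.794) = 11.1650 K.
Without surface-albedo: g' = 0.662, ΔT' = 2.3/(1−0.662) = 6.8047 K.
Change = 6.8047 − 11.1650 = -4.36 K.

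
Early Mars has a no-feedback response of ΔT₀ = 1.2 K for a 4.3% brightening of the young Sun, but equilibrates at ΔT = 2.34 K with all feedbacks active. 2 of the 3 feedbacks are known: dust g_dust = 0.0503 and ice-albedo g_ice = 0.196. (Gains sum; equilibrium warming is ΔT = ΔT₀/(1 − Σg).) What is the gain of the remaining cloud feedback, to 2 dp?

0.24

Amplification A = ΔT/ΔT₀ = 2.34/1.2 = 1.95.
Total gain g = 1 − 1/A = 1 − 1/1.95 = 0.4872.
Known gains sum to 0.0503 + 0.196 = 0.2463.
g_cld = 0.4872 − 0.2463 = 0.24.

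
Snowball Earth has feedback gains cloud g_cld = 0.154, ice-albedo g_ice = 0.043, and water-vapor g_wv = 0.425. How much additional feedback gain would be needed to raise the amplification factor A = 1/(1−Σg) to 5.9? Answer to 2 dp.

0.21

Current total gain = 0.622.
Target gain for A = 5.9: g* = 1 − 1/5.9 = 0.8305.
Additional gain needed = 0.8305 − 0.622 = 0.21.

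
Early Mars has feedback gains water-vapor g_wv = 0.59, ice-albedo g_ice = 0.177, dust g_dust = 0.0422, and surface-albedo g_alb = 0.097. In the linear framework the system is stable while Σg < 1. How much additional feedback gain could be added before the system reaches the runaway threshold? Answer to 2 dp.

0.09

Current total gain = 0.59 + 0.177 + 0.0422 + 0.097 = 0.9062.
Margin to runaway = 1 − 0.9062 = 0.09.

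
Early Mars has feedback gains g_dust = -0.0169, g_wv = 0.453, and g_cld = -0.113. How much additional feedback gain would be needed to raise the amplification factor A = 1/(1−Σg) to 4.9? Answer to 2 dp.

Current total gain = 0.3231.
Target gain for A = 4.9: g* = 1 − 1/4.9 = 0.7959.
Additional gain needed = 0.7959 − 0.3231 = 0.47.

0.47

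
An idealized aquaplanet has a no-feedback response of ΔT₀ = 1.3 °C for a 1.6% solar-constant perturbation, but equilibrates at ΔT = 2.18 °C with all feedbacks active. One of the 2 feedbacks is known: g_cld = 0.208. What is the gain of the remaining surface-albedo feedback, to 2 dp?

Amplification A = ΔT/ΔT₀ = 2.18/1.3 = 1.677.
Total gain g = 1 − 1/A = 1 − 1/1.677 = 0.4037.
The known gain is 0.208.
g_alb = 0.4037 − 0.208 = 0.20.

0.20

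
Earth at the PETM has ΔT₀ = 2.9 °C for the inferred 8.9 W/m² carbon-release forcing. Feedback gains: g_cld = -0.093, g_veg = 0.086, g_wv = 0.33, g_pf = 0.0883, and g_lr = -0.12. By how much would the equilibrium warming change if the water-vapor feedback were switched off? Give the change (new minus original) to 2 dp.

Original: g = 0.2913, ΔT = 2.9/(1−0.2913) = 4.0920 °C.
Without water-vapor: g' = -0.0387, ΔT' = 2.9/(1+0.0387) = 2.7920 °C.
Change = 2.7920 − 4.0920 = -1.30 °C.

-1.30 °C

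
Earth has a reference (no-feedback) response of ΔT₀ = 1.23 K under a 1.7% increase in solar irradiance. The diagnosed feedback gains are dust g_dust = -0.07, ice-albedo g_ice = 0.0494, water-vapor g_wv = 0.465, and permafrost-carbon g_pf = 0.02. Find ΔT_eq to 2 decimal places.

2.30 K

Total gain g = -0.07 + 0.0494 + 0.465 + 0.02 = 0.4644.
Amplification A = 1/(1 − 0.4644) = 1.867.
ΔT = 1.23 × 1.867 = 2.30 K.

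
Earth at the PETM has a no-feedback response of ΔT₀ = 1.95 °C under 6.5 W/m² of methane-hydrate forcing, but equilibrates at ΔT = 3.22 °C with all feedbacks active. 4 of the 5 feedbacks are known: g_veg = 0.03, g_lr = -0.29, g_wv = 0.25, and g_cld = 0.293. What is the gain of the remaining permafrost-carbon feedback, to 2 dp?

0.11

Amplification A = ΔT/ΔT₀ = 3.22/1.95 = 1.651.
Total gain g = 1 − 1/A = 1 − 1/1.651 = 0.3943.
Known gains sum to 0.03 − 0.29 + 0.25 + 0.293 = 0.283.
g_pf = 0.3943 − 0.283 = 0.11.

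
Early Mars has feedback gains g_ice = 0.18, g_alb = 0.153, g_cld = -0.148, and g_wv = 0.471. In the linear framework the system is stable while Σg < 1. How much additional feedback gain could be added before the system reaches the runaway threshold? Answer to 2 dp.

0.34

Current total gain = 0.18 + 0.153 − 0.148 + 0.471 = 0.656.
Margin to runaway = 1 − 0.656 = 0.34.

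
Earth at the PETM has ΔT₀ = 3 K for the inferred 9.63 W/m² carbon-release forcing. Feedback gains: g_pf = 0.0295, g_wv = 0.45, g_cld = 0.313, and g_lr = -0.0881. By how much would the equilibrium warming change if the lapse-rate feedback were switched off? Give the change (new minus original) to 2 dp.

4.31 K

Original: g = 0.7044, ΔT = 3/(1−0.7044) = 10.1488 K.
Without lapse-rate: g' = 0.7925, ΔT' = 3/(1−0.7925) = 14.4578 K.
Change = 14.4578 − 10.1488 = 4.31 K.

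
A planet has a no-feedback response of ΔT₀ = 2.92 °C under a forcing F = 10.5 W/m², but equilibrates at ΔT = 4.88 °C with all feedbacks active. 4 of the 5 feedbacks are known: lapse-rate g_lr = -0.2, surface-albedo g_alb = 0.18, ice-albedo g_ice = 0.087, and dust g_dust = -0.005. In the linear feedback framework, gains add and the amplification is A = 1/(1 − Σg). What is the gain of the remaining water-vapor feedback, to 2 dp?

0.34

Amplification A = ΔT/ΔT₀ = 4.88/2.92 = 1.671.
Total gain g = 1 − 1/A = 1 − 1/1.671 = 0.4016.
Known gains sum to -0.2 + 0.18 + 0.087 − 0.005 = 0.062.
g_wv = 0.4016 − 0.062 = 0.34.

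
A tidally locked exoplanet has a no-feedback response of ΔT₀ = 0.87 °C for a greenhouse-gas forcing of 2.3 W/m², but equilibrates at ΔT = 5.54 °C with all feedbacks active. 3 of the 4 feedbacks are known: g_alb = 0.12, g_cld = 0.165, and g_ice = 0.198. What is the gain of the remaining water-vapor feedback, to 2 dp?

Amplification A = ΔT/ΔT₀ = 5.54/0.87 = 6.368.
Total gain g = 1 − 1/A = 1 − 1/6.368 = 0.843.
Known gains sum to 0.12 + 0.165 + 0.198 = 0.483.
g_wv = 0.843 − 0.483 = 0.36.

0.36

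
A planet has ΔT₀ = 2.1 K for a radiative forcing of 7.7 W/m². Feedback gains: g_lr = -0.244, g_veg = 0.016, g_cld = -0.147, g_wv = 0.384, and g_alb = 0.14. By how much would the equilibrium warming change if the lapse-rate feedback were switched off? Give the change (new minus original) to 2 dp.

0.99 K

Original: g = 0.149, ΔT = 2.1/(1−0.149) = 2.4677 K.
Without lapse-rate: g' = 0.393, ΔT' = 2.1/(1−0.393) = 3.4596 K.
Change = 3.4596 − 2.4677 = 0.99 K.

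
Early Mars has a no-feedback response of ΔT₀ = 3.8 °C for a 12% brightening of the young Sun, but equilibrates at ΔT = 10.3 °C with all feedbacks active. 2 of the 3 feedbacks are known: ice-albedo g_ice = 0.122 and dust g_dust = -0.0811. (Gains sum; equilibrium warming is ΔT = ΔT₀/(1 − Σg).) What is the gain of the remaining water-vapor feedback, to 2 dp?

Amplification A = ΔT/ΔT₀ = 10.3/3.8 = 2.711.
Total gain g = 1 − 1/A = 1 − 1/2.711 = 0.6311.
Known gains sum to 0.122 − 0.0811 = 0.0409.
g_wv = 0.6311 − 0.0409 = 0.59.

0.59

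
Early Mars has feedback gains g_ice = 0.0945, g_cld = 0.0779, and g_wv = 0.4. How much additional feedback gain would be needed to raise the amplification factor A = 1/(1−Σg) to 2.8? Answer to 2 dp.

0.07

Current total gain = 0.5724.
Target gain for A = 2.8: g* = 1 − 1/2.8 = 0.6429.
Additional gain needed = 0.6429 − 0.5724 = 0.07.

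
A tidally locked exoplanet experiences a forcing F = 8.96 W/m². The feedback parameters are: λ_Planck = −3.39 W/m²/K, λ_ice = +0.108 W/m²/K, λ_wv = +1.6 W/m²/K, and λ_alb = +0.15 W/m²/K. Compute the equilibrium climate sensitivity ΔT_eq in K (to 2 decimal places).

Net feedback parameter λ = (−3.39) + (+0.108) + (+1.6) + (+0.15) = -1.532 W/m²/K.
ΔT = −F/λ = −8.96/(-1.532) = 5.85 K.

5.85 K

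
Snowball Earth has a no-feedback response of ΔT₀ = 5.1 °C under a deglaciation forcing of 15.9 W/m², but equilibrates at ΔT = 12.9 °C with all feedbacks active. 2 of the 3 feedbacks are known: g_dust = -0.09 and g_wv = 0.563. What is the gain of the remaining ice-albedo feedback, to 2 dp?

0.13

Amplification A = ΔT/ΔT₀ = 12.9/5.1 = 2.529.
Total gain g = 1 − 1/A = 1 − 1/2.529 = 0.6046.
Known gains sum to -0.09 + 0.563 = 0.473.
g_ice = 0.6046 − 0.473 = 0.13.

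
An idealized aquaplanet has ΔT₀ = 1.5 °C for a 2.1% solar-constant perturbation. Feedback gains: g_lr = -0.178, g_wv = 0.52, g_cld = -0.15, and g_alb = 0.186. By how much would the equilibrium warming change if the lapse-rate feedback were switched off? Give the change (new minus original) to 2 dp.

Original: g = 0.378, ΔT = 1.5/(1−0.378) = 2.4116 °C.
Without lapse-rate: g' = 0.556, ΔT' = 1.5/(1−0.556) = 3.3784 °C.
Change = 3.3784 − 2.4116 = 0.97 °C.

0.97 °C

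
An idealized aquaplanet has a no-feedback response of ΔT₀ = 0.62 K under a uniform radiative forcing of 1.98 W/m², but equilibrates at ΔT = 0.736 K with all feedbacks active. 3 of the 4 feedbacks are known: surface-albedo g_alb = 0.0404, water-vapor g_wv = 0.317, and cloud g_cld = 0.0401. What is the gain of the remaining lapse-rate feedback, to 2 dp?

Amplification A = ΔT/ΔT₀ = 0.736/0.62 = 1.187.
Total gain g = 1 − 1/A = 1 − 1/1.187 = 0.1575.
Known gains sum to 0.0404 + 0.317 + 0.0401 = 0.3975.
g_lr = 0.1575 − 0.3975 = -0.24.

-0.24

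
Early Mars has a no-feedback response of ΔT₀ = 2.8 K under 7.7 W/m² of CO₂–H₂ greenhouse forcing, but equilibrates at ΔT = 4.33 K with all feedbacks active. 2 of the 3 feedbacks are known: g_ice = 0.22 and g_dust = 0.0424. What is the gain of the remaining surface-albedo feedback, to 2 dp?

Amplification A = ΔT/ΔT₀ = 4.33/2.8 = 1.546.
Total gain g = 1 − 1/A = 1 − 1/1.546 = 0.3532.
Known gains sum to 0.22 + 0.0424 = 0.2624.
g_alb = 0.3532 − 0.2624 = 0.09.

0.09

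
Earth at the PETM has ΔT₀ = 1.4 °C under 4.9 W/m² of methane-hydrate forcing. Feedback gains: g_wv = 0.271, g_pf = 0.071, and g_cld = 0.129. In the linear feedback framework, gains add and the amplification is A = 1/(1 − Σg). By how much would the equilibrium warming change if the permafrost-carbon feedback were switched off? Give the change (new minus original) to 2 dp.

Original: g = 0.471, ΔT = 1.4/(1−0.471) = 2.6465 °C.
Without permafrost-carbon: g' = 0.4, ΔT' = 1.4/(1−0.4) = 2.3333 °C.
Change = 2.3333 − 2.6465 = -0.31 °C.

-0.31 °C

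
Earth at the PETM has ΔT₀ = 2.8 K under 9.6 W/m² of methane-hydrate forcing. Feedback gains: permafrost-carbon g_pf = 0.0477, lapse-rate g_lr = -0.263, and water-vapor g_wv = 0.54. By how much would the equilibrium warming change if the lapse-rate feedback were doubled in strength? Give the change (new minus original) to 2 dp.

Original: g = 0.3247, ΔT = 2.8/(1−0.3247) = 4.1463 K.
With doubled lapse-rate: g' = 0.0617, ΔT' = 2.8/(1−0.0617) = 2.9841 K.
Change = 2.9841 − 4.1463 = -1.16 K.

-1.16 K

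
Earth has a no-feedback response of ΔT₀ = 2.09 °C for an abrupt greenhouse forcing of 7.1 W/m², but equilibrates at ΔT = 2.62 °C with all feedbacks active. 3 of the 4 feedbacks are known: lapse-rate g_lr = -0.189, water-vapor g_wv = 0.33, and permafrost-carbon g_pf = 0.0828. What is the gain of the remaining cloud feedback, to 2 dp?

-0.02

Amplification A = ΔT/ΔT₀ = 2.62/2.09 = 1.254.
Total gain g = 1 − 1/A = 1 − 1/1.254 = 0.2026.
Known gains sum to -0.189 + 0.33 + 0.0828 = 0.2238.
g_cld = 0.2026 − 0.2238 = -0.02.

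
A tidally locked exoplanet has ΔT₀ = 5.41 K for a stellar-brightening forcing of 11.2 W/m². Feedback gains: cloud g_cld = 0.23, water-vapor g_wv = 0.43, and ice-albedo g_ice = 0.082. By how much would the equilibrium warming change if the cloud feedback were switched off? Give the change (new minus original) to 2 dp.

-9.88 K

Original: g = 0.742, ΔT = 5.41/(1−0.742) = 20.9690 K.
Without cloud: g' = 0.512, ΔT' = 5.41/(1−0.512) = 11.0861 K.
Change = 11.0861 − 20.9690 = -9.88 K.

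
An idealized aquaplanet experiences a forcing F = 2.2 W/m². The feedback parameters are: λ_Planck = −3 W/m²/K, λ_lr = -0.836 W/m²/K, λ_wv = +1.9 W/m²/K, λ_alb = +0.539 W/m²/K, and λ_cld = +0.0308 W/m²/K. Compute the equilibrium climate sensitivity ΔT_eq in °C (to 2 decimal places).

1.61 °C

Net feedback parameter λ = (−3) + (-0.836) + (+1.9) + (+0.539) + (+0.0308) = -1.3662 W/m²/K.
ΔT = −F/λ = −2.2/(-1.3662) = 1.61 °C.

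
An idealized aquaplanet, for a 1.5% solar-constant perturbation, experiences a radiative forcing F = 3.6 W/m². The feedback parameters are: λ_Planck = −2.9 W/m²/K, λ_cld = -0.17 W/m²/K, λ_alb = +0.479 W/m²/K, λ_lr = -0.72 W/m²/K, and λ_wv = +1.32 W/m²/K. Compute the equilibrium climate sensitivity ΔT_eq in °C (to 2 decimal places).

Net feedback parameter λ = (−2.9) + (-0.17) + (+0.479) + (-0.72) + (+1.32) = -1.991 W/m²/K.
ΔT = −F/λ = −3.6/(-1.991) = 1.81 °C.

1.81 °C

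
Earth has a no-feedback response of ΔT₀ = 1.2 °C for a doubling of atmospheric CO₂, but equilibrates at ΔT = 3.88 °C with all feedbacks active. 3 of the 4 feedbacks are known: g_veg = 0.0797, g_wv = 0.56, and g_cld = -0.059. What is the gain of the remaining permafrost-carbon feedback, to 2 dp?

Amplification A = ΔT/ΔT₀ = 3.88/1.2 = 3.233.
Total gain g = 1 − 1/A = 1 − 1/3.233 = 0.6907.
Known gains sum to 0.0797 + 0.56 − 0.059 = 0.5807.
g_pf = 0.6907 − 0.5807 = 0.11.

0.11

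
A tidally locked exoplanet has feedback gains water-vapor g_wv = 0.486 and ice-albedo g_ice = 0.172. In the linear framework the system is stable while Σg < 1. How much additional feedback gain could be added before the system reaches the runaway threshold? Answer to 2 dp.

Current total gain = 0.486 + 0.172 = 0.658.
Margin to runaway = 1 − 0.658 = 0.34.

0.34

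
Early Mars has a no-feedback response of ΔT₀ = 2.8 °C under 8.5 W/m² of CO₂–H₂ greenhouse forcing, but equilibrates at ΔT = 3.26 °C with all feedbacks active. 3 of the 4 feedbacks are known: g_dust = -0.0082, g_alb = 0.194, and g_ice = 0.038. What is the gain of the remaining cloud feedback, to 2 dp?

Amplification A = ΔT/ΔT₀ = 3.26/2.8 = 1.164.
Total gain g = 1 − 1/A = 1 − 1/1.164 = 0.1409.
Known gains sum to -0.0082 + 0.194 + 0.038 = 0.2238.
g_cld = 0.1409 − 0.2238 = -0.08.

-0.08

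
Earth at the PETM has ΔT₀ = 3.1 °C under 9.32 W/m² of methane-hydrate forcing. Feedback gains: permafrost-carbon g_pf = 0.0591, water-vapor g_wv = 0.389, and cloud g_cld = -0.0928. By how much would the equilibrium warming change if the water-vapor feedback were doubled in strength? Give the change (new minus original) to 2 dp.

7.32 °C

Original: g = 0.3553, ΔT = 3.1/(1−0.3553) = 4.8084 °C.
With doubled water-vapor: g' = 0.7443, ΔT' = 3.1/(1−0.7443) = 12.1236 °C.
Change = 12.1236 − 4.8084 = 7.32 °C.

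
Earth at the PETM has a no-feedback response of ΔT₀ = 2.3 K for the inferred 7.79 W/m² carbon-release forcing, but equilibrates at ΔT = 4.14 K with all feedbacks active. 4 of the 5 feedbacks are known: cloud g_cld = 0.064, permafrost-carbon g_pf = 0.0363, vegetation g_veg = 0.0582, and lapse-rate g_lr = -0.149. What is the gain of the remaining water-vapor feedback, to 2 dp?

0.43

Amplification A = ΔT/ΔT₀ = 4.14/2.3 = 1.8.
Total gain g = 1 − 1/A = 1 − 1/1.8 = 0.4444.
Known gains sum to 0.064 + 0.0363 + 0.0582 − 0.149 = 0.0095.
g_wv = 0.4444 − 0.0095 = 0.43.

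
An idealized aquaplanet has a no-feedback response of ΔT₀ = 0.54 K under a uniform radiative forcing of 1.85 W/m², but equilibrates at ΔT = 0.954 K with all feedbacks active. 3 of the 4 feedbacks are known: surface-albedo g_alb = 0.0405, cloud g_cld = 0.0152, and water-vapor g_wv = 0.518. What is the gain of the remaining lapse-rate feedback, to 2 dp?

Amplification A = ΔT/ΔT₀ = 0.954/0.54 = 1.767.
Total gain g = 1 − 1/A = 1 − 1/1.767 = 0.4341.
Known gains sum to 0.0405 + 0.0152 + 0.518 = 0.5737.
g_lr = 0.4341 − 0.5737 = -0.14.

-0.14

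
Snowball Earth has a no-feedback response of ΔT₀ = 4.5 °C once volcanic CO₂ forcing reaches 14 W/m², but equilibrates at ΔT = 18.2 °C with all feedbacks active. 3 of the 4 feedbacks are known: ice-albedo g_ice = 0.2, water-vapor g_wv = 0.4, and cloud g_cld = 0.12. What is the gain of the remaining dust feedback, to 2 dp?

0.03

Amplification A = ΔT/ΔT₀ = 18.2/4.5 = 4.044.
Total gain g = 1 − 1/A = 1 − 1/4.044 = 0.7527.
Known gains sum to 0.2 + 0.4 + 0.12 = 0.72.
g_dust = 0.7527 − 0.72 = 0.03.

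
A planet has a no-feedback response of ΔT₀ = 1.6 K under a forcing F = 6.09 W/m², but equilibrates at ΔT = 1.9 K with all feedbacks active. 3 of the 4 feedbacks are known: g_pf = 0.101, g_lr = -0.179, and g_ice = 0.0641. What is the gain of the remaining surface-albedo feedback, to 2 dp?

Amplification A = ΔT/ΔT₀ = 1.9/1.6 = 1.187.
Total gain g = 1 − 1/A = 1 − 1/1.187 = 0.1575.
Known gains sum to 0.101 − 0.179 + 0.0641 = -0.0139.
g_alb = 0.1575 + 0.0139 = 0.17.

0.17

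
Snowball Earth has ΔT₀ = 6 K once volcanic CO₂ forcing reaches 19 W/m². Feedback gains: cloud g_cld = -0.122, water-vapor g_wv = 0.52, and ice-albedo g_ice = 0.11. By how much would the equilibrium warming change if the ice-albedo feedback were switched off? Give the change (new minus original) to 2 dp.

-2.23 K

Original: g = 0.508, ΔT = 6/(1−0.508) = 12.1951 K.
Without ice-albedo: g' = 0.398, ΔT' = 6/(1−0.398) = 9.9668 K.
Change = 9.9668 − 12.1951 = -2.23 K.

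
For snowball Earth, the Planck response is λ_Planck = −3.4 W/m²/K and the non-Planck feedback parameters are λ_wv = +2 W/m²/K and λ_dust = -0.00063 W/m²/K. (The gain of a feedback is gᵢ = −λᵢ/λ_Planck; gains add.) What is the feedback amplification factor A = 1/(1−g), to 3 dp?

2.427

Convert to gains: g_wv = 2/3.4 = 0.5882; g_dust = -0.00063/3.4 = -0.000185.
Total gain g = 0.588015.
A = 1/(1 − 0.588015) = 2.427.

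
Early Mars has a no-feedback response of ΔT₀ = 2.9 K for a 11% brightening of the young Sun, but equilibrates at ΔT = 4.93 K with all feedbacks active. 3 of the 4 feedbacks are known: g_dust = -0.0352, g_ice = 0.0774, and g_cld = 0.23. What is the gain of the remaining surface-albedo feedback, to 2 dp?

Amplification A = ΔT/ΔT₀ = 4.93/2.9 = 1.7.
Total gain g = 1 − 1/A = 1 − 1/1.7 = 0.4118.
Known gains sum to -0.0352 + 0.0774 + 0.23 = 0.2722.
g_alb = 0.4118 − 0.2722 = 0.14.

0.14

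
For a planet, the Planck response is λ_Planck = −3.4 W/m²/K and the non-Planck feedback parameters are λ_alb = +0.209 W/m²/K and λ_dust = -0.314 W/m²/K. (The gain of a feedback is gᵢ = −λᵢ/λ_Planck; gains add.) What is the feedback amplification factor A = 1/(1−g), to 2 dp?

Convert to gains: g_alb = 0.209/3.4 = 0.06147; g_dust = -0.314/3.4 = -0.09235.
Total gain g = -0.03088.
A = 1/(1 + 0.03088) = 0.97.

0.97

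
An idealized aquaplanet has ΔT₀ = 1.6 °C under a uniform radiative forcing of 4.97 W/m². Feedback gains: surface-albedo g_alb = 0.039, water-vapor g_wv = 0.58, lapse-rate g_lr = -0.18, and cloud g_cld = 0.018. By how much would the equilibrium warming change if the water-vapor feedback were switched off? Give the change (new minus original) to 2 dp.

-1.52 °C

Original: g = 0.457, ΔT = 1.6/(1−0.457) = 2.9466 °C.
Without water-vapor: g' = -0.123, ΔT' = 1.6/(1+0.123) = 1.4248 °C.
Change = 1.4248 − 2.9466 = -1.52 °C.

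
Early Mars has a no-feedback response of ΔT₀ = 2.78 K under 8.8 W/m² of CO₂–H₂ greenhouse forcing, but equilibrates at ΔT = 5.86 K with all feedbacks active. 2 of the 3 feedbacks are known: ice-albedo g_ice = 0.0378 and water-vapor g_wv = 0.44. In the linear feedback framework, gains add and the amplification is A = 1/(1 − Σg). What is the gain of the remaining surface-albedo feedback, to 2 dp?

0.05

Amplification A = ΔT/ΔT₀ = 5.86/2.78 = 2.108.
Total gain g = 1 − 1/A = 1 − 1/2.108 = 0.5256.
Known gains sum to 0.0378 + 0.44 = 0.4778.
g_alb = 0.5256 − 0.4778 = 0.05.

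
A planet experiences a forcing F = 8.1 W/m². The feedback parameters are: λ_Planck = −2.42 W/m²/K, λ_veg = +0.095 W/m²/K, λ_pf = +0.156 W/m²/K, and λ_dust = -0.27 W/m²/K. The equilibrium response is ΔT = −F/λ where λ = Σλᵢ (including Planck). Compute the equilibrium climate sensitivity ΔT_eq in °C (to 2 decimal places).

Net feedback parameter λ = (−2.42) + (+0.095) + (+0.156) + (-0.27) = -2.439 W/m²/K.
ΔT = −F/λ = −8.1/(-2.439) = 3.32 °C.

3.32 °C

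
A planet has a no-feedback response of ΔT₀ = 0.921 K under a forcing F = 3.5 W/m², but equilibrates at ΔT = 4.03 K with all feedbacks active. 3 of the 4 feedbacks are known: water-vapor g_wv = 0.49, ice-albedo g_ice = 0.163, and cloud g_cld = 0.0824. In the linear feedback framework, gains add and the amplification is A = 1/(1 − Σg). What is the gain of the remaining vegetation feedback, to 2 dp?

0.04

Amplification A = ΔT/ΔT₀ = 4.03/0.921 = 4.376.
Total gain g = 1 − 1/A = 1 − 1/4.376 = 0.7715.
Known gains sum to 0.49 + 0.163 + 0.0824 = 0.7354.
g_veg = 0.7715 − 0.7354 = 0.04.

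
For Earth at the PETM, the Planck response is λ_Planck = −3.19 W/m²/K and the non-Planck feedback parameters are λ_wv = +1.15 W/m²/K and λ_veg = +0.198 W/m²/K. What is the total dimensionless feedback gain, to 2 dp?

Convert to gains: g_wv = 1.15/3.19 = 0.3605; g_veg = 0.198/3.19 = 0.06207.
Total gain g = 0.42257.

0.42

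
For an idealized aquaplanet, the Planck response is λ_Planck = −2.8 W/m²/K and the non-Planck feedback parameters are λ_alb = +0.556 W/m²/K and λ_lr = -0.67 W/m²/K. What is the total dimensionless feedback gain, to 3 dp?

-0.041

Convert to gains: g_alb = 0.556/2.8 = 0.1986; g_lr = -0.67/2.8 = -0.2393.
Total gain g = -0.0407.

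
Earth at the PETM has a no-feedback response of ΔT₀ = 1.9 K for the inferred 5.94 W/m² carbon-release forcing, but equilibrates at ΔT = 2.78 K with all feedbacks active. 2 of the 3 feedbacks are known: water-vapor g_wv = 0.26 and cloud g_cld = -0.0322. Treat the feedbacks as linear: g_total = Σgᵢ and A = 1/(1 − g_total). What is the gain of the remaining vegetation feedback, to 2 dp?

0.09

Amplification A = ΔT/ΔT₀ = 2.78/1.9 = 1.463.
Total gain g = 1 − 1/A = 1 − 1/1.463 = 0.3165.
Known gains sum to 0.26 − 0.0322 = 0.2278.
g_veg = 0.3165 − 0.2278 = 0.09.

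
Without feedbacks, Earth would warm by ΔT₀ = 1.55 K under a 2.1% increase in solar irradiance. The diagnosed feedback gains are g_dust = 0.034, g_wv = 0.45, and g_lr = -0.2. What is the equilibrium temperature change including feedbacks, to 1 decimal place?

2.2 K

Total gain g = 0.034 + 0.45 − 0.2 = 0.284.
Amplification A = 1/(1 − 0.284) = 1.397.
ΔT = 1.55 × 1.397 = 2.2 K.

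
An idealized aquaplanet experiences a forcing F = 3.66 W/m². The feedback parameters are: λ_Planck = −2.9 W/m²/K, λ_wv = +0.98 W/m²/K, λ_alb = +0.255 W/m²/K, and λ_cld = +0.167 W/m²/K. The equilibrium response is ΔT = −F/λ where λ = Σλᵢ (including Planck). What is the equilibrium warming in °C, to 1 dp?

Net feedback parameter λ = (−2.9) + (+0.98) + (+0.255) + (+0.167) = -1.498 W/m²/K.
ΔT = −F/λ = −3.66/(-1.498) = 2.4 °C.

2.4 °C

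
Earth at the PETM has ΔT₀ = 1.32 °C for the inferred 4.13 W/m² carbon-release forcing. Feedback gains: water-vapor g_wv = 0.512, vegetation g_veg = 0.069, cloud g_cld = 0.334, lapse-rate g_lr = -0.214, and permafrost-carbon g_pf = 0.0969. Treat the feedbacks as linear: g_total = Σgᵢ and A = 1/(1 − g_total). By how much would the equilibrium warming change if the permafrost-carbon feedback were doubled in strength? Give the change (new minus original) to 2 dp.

6.02 °C

Original: g = 0.7979, ΔT = 1.32/(1−0.7979) = 6.5314 °C.
With doubled permafrost-carbon: g' = 0.8948, ΔT' = 1.32/(1−0.8948) = 12.5475 °C.
Change = 12.5475 − 6.5314 = 6.02 °C.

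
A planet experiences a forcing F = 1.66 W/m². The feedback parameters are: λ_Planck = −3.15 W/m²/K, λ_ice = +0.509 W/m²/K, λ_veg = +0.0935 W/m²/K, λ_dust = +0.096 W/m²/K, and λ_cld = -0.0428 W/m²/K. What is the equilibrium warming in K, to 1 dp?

0.7 K

Net feedback parameter λ = (−3.15) + (+0.509) + (+0.0935) + (+0.096) + (-0.0428) = -2.4943 W/m²/K.
ΔT = −F/λ = −1.66/(-2.4943) = 0.7 K.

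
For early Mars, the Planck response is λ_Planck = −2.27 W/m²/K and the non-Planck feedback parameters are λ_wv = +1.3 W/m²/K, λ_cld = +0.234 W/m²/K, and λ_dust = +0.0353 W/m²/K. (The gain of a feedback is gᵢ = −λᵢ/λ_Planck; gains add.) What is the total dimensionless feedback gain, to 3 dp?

Convert to gains: g_wv = 1.3/2.27 = 0.5727; g_cld = 0.234/2.27 = 0.1031; g_dust = 0.0353/2.27 = 0.01555.
Total gain g = 0.69135.

0.691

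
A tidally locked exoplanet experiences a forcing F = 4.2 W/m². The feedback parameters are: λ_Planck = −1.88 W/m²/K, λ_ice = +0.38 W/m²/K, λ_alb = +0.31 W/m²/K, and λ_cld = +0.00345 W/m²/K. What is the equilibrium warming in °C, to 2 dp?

Net feedback parameter λ = (−1.88) + (+0.38) + (+0.31) + (+0.00345) = -1.18655 W/m²/K.
ΔT = −F/λ = −4.2/(-1.18655) = 3.54 °C.

3.54 °C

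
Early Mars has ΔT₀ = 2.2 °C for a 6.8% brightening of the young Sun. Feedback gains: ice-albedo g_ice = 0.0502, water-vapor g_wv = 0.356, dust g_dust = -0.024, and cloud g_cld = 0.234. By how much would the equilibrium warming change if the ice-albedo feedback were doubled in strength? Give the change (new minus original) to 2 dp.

Original: g = 0.6162, ΔT = 2.2/(1−0.6162) = 5.7322 °C.
With doubled ice-albedo: g' = 0.6664, ΔT' = 2.2/(1−0.6664) = 6.5947 °C.
Change = 6.5947 − 5.7322 = 0.86 °C.

0.86 °C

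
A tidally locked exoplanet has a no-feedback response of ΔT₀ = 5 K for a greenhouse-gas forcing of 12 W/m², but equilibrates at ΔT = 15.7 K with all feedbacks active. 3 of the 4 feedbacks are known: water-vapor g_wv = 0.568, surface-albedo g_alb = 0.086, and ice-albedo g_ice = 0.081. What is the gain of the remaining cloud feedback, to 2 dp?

Amplification A = ΔT/ΔT₀ = 15.7/5 = 3.14.
Total gain g = 1 − 1/A = 1 − 1/3.14 = 0.6815.
Known gains sum to 0.568 + 0.086 + 0.081 = 0.735.
g_cld = 0.6815 − 0.735 = -0.05.

-0.05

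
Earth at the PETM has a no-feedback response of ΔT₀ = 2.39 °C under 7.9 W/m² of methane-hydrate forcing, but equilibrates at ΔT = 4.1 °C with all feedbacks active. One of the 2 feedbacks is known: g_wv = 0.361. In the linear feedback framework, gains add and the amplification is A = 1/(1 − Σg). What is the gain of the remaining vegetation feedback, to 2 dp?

Amplification A = ΔT/ΔT₀ = 4.1/2.39 = 1.715.
Total gain g = 1 − 1/A = 1 − 1/1.715 = 0.4169.
The known gain is 0.361.
g_veg = 0.4169 − 0.361 = 0.06.

0.06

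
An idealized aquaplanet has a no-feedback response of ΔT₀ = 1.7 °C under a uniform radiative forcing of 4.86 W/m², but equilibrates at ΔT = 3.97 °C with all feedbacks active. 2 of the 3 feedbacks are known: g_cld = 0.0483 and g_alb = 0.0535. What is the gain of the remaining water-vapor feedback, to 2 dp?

0.47

Amplification A = ΔT/ΔT₀ = 3.97/1.7 = 2.335.
Total gain g = 1 − 1/A = 1 − 1/2.335 = 0.5717.
Known gains sum to 0.0483 + 0.0535 = 0.1018.
g_wv = 0.5717 − 0.1018 = 0.47.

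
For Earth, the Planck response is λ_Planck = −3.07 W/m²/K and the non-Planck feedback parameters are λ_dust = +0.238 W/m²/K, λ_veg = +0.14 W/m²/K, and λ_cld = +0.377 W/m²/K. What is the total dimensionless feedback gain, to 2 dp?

0.25

Convert to gains: g_dust = 0.238/3.07 = 0.07752; g_veg = 0.14/3.07 = 0.0456; g_cld = 0.377/3.07 = 0.1228.
Total gain g = 0.24592.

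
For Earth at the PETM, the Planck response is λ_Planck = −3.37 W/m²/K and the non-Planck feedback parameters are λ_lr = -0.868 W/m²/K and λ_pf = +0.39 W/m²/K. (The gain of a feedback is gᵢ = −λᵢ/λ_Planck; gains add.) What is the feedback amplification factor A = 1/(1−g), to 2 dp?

Convert to gains: g_lr = -0.868/3.37 = -0.2576; g_pf = 0.39/3.37 = 0.1157.
Total gain g = -0.1419.
A = 1/(1 + 0.1419) = 0.88.

0.88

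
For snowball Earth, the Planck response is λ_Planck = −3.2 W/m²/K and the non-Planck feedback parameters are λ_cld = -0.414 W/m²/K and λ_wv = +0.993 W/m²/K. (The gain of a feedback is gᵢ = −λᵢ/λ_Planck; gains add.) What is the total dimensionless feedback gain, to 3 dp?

Convert to gains: g_cld = -0.414/3.2 = -0.1294; g_wv = 0.993/3.2 = 0.3103.
Total gain g = 0.1809.

0.181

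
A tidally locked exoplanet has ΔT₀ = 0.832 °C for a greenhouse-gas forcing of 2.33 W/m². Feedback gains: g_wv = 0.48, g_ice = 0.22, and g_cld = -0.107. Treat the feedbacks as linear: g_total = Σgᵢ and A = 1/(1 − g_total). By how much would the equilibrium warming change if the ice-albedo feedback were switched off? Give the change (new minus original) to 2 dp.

Original: g = 0.593, ΔT = 0.832/(1−0.593) = 2.0442 °C.
Without ice-albedo: g' = 0.373, ΔT' = 0.832/(1−0.373) = 1.3270 °C.
Change = 1.3270 − 2.0442 = -0.72 °C.

-0.72 °C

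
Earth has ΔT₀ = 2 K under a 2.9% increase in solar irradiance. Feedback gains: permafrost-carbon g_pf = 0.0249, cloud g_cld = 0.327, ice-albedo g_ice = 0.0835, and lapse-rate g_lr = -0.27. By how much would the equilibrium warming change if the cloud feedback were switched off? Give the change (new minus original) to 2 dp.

Original: g = 0.1654, ΔT = 2/(1−0.1654) = 2.3964 K.
Without cloud: g' = -0.1616, ΔT' = 2/(1+0.1616) = 1.7218 K.
Change = 1.7218 − 2.3964 = -0.67 K.

-0.67 K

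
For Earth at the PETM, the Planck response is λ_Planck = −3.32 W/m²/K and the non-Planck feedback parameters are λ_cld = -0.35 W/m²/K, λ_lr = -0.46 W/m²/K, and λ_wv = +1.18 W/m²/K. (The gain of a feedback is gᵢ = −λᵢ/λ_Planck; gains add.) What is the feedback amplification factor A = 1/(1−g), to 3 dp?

1.125

Convert to gains: g_cld = -0.35/3.32 = -0.1054; g_lr = -0.46/3.32 = -0.1386; g_wv = 1.18/3.32 = 0.3554.
Total gain g = 0.1114.
A = 1/(1 − 0.1114) = 1.125.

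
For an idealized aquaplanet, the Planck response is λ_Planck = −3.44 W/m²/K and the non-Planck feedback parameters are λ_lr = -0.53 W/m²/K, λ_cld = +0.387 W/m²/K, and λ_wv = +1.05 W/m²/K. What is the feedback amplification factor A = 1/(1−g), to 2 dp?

Convert to gains: g_lr = -0.53/3.44 = -0.1541; g_cld = 0.387/3.44 = 0.1125; g_wv = 1.05/3.44 = 0.3052.
Total gain g = 0.2636.
A = 1/(1 − 0.2636) = 1.36.

1.36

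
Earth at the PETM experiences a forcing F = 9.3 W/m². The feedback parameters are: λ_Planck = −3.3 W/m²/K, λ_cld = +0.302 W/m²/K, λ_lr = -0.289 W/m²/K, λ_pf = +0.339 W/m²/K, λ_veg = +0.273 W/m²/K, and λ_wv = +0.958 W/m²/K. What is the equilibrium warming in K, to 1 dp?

5.4 K

Net feedback parameter λ = (−3.3) + (+0.302) + (-0.289) + (+0.339) + (+0.273) + (+0.958) = -1.717 W/m²/K.
ΔT = −F/λ = −9.3/(-1.717) = 5.4 K.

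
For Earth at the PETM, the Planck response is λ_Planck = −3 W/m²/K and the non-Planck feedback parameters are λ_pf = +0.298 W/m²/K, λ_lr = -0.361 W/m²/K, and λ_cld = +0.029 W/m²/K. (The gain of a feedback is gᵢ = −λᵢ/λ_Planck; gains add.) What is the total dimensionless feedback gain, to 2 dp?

-0.01

Convert to gains: g_pf = 0.298/3 = 0.09933; g_lr = -0.361/3 = -0.1203; g_cld = 0.029/3 = 0.009667.
Total gain g = -0.011303.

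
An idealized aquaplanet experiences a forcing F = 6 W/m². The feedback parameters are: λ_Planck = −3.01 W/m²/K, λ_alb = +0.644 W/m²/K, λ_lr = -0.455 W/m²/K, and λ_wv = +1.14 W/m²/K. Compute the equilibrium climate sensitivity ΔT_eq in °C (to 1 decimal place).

Net feedback parameter λ = (−3.01) + (+0.644) + (-0.455) + (+1.14) = -1.681 W/m²/K.
ΔT = −F/λ = −6/(-1.681) = 3.6 °C.

3.6 °C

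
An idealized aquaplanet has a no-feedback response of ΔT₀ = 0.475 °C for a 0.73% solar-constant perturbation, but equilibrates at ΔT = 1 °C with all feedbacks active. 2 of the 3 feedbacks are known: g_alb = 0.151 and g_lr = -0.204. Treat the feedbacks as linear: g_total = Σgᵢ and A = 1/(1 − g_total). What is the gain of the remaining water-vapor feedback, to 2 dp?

0.58

Amplification A = ΔT/ΔT₀ = 1/0.475 = 2.105.
Total gain g = 1 − 1/A = 1 − 1/2.105 = 0.5249.
Known gains sum to 0.151 − 0.204 = -0.053.
g_wv = 0.5249 + 0.053 = 0.58.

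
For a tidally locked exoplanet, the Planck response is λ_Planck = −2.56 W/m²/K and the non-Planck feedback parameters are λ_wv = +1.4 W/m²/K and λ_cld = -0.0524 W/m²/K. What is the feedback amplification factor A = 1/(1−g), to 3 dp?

Convert to gains: g_wv = 1.4/2.56 = 0.5469; g_cld = -0.0524/2.56 = -0.02047.
Total gain g = 0.52643.
A = 1/(1 − 0.52643) = 2.112.

2.112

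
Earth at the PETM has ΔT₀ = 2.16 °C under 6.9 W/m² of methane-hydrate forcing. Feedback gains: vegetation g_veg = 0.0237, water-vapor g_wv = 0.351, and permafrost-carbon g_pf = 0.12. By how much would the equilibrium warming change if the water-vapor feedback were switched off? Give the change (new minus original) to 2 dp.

-1.75 °C

Original: g = 0.4947, ΔT = 2.16/(1−0.4947) = 4.2747 °C.
Without water-vapor: g' = 0.1437, ΔT' = 2.16/(1−0.1437) = 2.5225 °C.
Change = 2.5225 − 4.2747 = -1.75 °C.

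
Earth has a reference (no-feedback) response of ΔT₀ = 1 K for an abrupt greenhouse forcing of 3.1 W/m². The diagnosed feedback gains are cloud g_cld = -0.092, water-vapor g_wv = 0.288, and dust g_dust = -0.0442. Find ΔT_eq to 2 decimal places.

Total gain g = -0.092 + 0.288 − 0.0442 = 0.1518.
Amplification A = 1/(1 − 0.1518) = 1.179.
ΔT = 1 × 1.179 = 1.18 K.

1.18 K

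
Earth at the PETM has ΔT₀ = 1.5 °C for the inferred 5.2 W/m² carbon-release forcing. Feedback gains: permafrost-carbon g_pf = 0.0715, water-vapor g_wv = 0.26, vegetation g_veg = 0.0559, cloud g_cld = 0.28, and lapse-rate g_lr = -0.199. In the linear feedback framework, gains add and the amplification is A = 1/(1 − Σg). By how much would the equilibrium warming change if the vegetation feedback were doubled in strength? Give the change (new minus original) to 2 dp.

Original: g = 0.4684, ΔT = 1.5/(1−0.4684) = 2.8217 °C.
With doubled vegetation: g' = 0.5243, ΔT' = 1.5/(1−0.5243) = 3.1532 °C.
Change = 3.1532 − 2.8217 = 0.33 °C.

0.33 °C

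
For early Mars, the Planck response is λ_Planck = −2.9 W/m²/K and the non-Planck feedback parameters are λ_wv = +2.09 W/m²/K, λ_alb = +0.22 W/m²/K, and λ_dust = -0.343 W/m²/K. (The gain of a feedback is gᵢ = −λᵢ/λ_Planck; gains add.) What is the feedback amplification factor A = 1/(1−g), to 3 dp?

3.108

Convert to gains: g_wv = 2.09/2.9 = 0.7207; g_alb = 0.22/2.9 = 0.07586; g_dust = -0.343/2.9 = -0.1183.
Total gain g = 0.67826.
A = 1/(1 − 0.67826) = 3.108.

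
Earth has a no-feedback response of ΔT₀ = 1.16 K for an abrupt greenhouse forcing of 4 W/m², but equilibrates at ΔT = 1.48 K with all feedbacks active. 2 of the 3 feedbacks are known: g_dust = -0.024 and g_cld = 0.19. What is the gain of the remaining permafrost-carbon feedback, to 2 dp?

0.05

Amplification A = ΔT/ΔT₀ = 1.48/1.16 = 1.276.
Total gain g = 1 − 1/A = 1 − 1/1.276 = 0.2163.
Known gains sum to -0.024 + 0.19 = 0.166.
g_pf = 0.2163 − 0.166 = 0.05.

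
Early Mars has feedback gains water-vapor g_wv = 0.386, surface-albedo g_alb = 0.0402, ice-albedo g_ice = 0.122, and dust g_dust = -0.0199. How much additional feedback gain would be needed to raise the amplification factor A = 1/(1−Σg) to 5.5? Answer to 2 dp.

0.29

Current total gain = 0.5283.
Target gain for A = 5.5: g* = 1 − 1/5.5 = 0.8182.
Additional gain needed = 0.8182 − 0.5283 = 0.29.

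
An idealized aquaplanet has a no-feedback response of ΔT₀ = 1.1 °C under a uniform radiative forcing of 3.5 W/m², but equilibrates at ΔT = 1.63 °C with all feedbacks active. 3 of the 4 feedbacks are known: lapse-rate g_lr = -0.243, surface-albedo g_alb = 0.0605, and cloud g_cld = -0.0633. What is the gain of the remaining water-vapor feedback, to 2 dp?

0.57

Amplification A = ΔT/ΔT₀ = 1.63/1.1 = 1.482.
Total gain g = 1 − 1/A = 1 − 1/1.482 = 0.3252.
Known gains sum to -0.243 + 0.0605 − 0.0633 = -0.2458.
g_wv = 0.3252 + 0.2458 = 0.57.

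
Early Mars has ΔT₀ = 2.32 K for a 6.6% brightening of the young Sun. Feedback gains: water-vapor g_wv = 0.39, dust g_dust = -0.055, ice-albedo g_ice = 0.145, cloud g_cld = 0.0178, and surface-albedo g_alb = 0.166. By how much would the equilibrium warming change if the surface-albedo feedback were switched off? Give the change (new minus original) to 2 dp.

-2.28 K

Original: g = 0.6638, ΔT = 2.32/(1−0.6638) = 6.9007 K.
Without surface-albedo: g' = 0.4978, ΔT' = 2.32/(1−0.4978) = 4.6197 K.
Change = 4.6197 − 6.9007 = -2.28 K.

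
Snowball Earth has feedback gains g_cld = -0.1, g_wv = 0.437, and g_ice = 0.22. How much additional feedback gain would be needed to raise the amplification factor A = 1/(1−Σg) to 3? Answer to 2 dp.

Current total gain = 0.557.
Target gain for A = 3: g* = 1 − 1/3 = 0.6667.
Additional gain needed = 0.6667 − 0.557 = 0.11.

0.11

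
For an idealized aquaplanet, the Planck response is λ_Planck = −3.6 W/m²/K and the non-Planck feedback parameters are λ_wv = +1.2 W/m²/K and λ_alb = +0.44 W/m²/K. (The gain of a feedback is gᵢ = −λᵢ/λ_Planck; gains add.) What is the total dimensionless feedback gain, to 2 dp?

0.46

Convert to gains: g_wv = 1.2/3.6 = 0.3333; g_alb = 0.44/3.6 = 0.1222.
Total gain g = 0.4555.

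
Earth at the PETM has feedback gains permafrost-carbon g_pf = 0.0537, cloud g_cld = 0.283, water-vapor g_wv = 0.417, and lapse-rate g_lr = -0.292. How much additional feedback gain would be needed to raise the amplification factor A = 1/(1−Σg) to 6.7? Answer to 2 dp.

0.39

Current total gain = 0.4617.
Target gain for A = 6.7: g* = 1 − 1/6.7 = 0.8507.
Additional gain needed = 0.8507 − 0.4617 = 0.39.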